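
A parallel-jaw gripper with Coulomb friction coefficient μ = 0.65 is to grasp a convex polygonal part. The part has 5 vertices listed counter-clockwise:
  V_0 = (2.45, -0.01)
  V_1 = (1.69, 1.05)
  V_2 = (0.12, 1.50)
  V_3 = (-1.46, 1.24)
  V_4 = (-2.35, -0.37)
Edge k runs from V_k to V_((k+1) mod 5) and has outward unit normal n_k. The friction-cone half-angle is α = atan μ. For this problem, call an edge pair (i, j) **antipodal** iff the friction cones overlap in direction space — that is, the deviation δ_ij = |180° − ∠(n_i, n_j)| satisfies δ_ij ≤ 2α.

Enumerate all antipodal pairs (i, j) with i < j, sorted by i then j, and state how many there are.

α = atan 0.65 = 33.02°;  2α = 66.05°
n_0 = (+0.8127, +0.5827)
n_1 = (+0.2755, +0.9613)
n_2 = (-0.1624, +0.9867)
n_3 = (-0.8752, +0.4838)
n_4 = (+0.0748, -0.9972)
  (0,1): δ = 141.63°  ·
  (0,2): δ = 116.30°  ·
  (0,3): δ = 64.57°  ✓
  (0,4): δ = 58.65°  ✓
  (1,2): δ = 154.66°  ·
  (1,3): δ = 102.94°  ·
  (1,4): δ = 20.28°  ✓
  (2,3): δ = 128.28°  ·
  (2,4): δ = 5.06°  ✓
  (3,4): δ = 56.78°  ✓
antipodal pairs: 5

count = 5; pairs: (0,3), (0,4), (1,4), (2,4), (3,4)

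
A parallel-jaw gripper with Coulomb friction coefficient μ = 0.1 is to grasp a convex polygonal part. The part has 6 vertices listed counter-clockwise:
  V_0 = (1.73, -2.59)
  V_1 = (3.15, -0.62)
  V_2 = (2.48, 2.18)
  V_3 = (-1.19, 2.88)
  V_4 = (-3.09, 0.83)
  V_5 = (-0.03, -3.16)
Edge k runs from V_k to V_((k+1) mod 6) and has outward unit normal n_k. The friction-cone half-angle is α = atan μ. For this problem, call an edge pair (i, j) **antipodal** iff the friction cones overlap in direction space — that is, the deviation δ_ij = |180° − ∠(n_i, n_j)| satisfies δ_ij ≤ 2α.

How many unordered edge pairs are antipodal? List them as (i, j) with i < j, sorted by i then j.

count = 1; pairs: (0,3)

α = atan 0.1 = 5.71°;  2α = 11.42°
n_0 = (+0.8112, -0.5847)
n_1 = (+0.9725, +0.2327)
n_2 = (+0.1874, +0.9823)
n_3 = (-0.7334, +0.6798)
n_4 = (-0.7935, -0.6086)
n_5 = (+0.3081, -0.9514)
  (0,1): δ = 130.76°  ·
  (0,2): δ = 65.01°  ·
  (0,3): δ = 7.04°  ✓
  (0,4): δ = 73.27°  ·
  (0,5): δ = 143.73°  ·
  (1,2): δ = 114.26°  ·
  (1,3): δ = 56.28°  ·
  (1,4): δ = 24.03°  ·
  (1,5): δ = 94.49°  ·
  (2,3): δ = 122.03°  ·
  (2,4): δ = 41.72°  ·
  (2,5): δ = 28.74°  ·
  (3,4): δ = 99.69°  ·
  (3,5): δ = 29.23°  ·
  (4,5): δ = 109.54°  ·
antipodal pairs: 1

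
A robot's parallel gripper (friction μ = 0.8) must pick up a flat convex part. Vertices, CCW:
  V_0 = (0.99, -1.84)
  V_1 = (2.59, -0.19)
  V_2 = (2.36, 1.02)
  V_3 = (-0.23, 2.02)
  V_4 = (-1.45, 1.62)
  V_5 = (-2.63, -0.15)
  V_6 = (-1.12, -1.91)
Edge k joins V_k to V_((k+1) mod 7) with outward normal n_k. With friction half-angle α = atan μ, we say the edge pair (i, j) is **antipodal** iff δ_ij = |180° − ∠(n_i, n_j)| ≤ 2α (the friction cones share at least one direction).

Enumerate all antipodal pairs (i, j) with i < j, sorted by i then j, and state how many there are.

count = 10; pairs: (0,2), (0,3), (0,4), (1,4), (1,5), (2,5), (2,6), (3,5), (3,6), (4,6)

α = atan 0.8 = 38.66°;  2α = 77.32°
n_0 = (+0.7179, -0.6961)
n_1 = (+0.9824, +0.1867)
n_2 = (+0.3602, +0.9329)
n_3 = (-0.3116, +0.9502)
n_4 = (-0.8321, +0.5547)
n_5 = (-0.7590, -0.6511)
n_6 = (+0.0332, -0.9995)
  (0,1): δ = 125.12°  ·
  (0,2): δ = 66.99°  ✓
  (0,3): δ = 27.73°  ✓
  (0,4): δ = 10.43°  ✓
  (0,5): δ = 84.75°  ·
  (0,6): δ = 136.02°  ·
  (1,2): δ = 121.87°  ·
  (1,3): δ = 82.61°  ·
  (1,4): δ = 44.45°  ✓
  (1,5): δ = 29.87°  ✓
  (1,6): δ = 81.14°  ·
  (2,3): δ = 140.74°  ·
  (2,4): δ = 102.58°  ·
  (2,5): δ = 28.26°  ✓
  (2,6): δ = 23.01°  ✓
  (3,4): δ = 141.84°  ·
  (3,5): δ = 67.52°  ✓
  (3,6): δ = 16.25°  ✓
  (4,5): δ = 105.68°  ·
  (4,6): δ = 54.41°  ✓
  (5,6): δ = 128.73°  ·
antipodal pairs: 10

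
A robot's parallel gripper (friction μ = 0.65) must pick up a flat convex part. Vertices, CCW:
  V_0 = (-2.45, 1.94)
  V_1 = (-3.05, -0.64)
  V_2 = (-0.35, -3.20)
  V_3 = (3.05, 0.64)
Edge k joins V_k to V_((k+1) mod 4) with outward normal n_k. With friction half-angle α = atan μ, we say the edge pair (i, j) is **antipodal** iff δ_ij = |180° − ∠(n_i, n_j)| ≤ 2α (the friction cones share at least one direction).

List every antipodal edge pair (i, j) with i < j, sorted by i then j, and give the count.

α = atan 0.65 = 33.02°;  2α = 66.05°
n_0 = (-0.9740, +0.2265)
n_1 = (-0.6880, -0.7257)
n_2 = (+0.7487, -0.6629)
n_3 = (+0.2300, +0.9732)
  (0,1): δ = 120.38°  ·
  (0,2): δ = 28.43°  ✓
  (0,3): δ = 89.79°  ·
  (1,2): δ = 88.05°  ·
  (1,3): δ = 30.18°  ✓
  (2,3): δ = 61.78°  ✓
antipodal pairs: 3

count = 3; pairs: (0,2), (1,3), (2,3)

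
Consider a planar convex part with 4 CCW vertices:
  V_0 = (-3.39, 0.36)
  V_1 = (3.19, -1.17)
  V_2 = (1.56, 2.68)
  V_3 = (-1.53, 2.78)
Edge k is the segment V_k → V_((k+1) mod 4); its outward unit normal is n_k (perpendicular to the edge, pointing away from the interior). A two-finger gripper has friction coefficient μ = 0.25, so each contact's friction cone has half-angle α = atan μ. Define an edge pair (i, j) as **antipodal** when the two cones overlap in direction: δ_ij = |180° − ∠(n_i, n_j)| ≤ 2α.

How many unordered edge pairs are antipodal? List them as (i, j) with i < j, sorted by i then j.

α = atan 0.25 = 14.04°;  2α = 28.07°
n_0 = (-0.2265, -0.9740)
n_1 = (+0.9209, +0.3899)
n_2 = (+0.0323, +0.9995)
n_3 = (-0.7929, +0.6094)
  (0,1): δ = 53.96°  ·
  (0,2): δ = 11.24°  ✓
  (0,3): δ = 65.54°  ·
  (1,2): δ = 114.80°  ·
  (1,3): δ = 60.49°  ·
  (2,3): δ = 125.69°  ·
antipodal pairs: 1

count = 1; pairs: (0,2)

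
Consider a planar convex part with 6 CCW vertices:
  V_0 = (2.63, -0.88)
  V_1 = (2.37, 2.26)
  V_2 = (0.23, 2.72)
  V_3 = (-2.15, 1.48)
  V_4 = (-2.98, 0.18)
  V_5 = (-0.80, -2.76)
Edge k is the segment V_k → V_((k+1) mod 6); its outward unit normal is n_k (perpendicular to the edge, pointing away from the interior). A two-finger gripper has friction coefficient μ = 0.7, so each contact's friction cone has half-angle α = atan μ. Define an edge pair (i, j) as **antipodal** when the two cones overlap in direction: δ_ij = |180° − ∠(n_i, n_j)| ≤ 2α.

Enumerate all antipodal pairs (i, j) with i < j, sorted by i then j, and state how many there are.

count = 7; pairs: (0,2), (0,3), (0,4), (1,4), (1,5), (2,5), (3,5)

α = atan 0.7 = 34.99°;  2α = 69.98°
n_0 = (+0.9966, +0.0825)
n_1 = (+0.2102, +0.9777)
n_2 = (-0.4621, +0.8869)
n_3 = (-0.8429, +0.5381)
n_4 = (-0.8033, -0.5956)
n_5 = (+0.4806, -0.8769)
  (0,1): δ = 106.86°  ·
  (0,2): δ = 67.21°  ✓
  (0,3): δ = 37.29°  ✓
  (0,4): δ = 31.82°  ✓
  (0,5): δ = 113.99°  ·
  (1,2): δ = 140.35°  ·
  (1,3): δ = 110.43°  ·
  (1,4): δ = 41.31°  ✓
  (1,5): δ = 40.86°  ✓
  (2,3): δ = 150.08°  ·
  (2,4): δ = 80.96°  ·
  (2,5): δ = 1.21°  ✓
  (3,4): δ = 110.89°  ·
  (3,5): δ = 28.72°  ✓
  (4,5): δ = 97.83°  ·
antipodal pairs: 7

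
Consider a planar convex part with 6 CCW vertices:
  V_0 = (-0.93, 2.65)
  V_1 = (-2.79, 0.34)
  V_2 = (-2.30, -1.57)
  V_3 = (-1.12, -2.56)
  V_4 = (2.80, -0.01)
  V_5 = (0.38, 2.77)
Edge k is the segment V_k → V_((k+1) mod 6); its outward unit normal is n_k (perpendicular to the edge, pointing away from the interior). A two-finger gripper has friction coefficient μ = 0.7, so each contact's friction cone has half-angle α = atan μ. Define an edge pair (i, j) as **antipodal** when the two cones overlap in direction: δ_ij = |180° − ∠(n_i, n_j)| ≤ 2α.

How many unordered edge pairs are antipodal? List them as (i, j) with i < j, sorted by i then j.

α = atan 0.7 = 34.99°;  2α = 69.98°
n_0 = (-0.7789, +0.6272)
n_1 = (-0.9686, -0.2485)
n_2 = (-0.6427, -0.7661)
n_3 = (+0.5453, -0.8382)
n_4 = (+0.7543, +0.6566)
n_5 = (-0.0912, +0.9958)
  (0,1): δ = 126.77°  ·
  (0,2): δ = 91.16°  ·
  (0,3): δ = 18.11°  ✓
  (0,4): δ = 79.88°  ·
  (0,5): δ = 134.07°  ·
  (1,2): δ = 144.38°  ·
  (1,3): δ = 71.34°  ·
  (1,4): δ = 26.65°  ✓
  (1,5): δ = 80.85°  ·
  (2,3): δ = 106.96°  ·
  (2,4): δ = 8.96°  ✓
  (2,5): δ = 45.23°  ✓
  (3,4): δ = 82.00°  ·
  (3,5): δ = 27.81°  ✓
  (4,5): δ = 125.81°  ·
antipodal pairs: 5

count = 5; pairs: (0,3), (1,4), (2,4), (2,5), (3,5)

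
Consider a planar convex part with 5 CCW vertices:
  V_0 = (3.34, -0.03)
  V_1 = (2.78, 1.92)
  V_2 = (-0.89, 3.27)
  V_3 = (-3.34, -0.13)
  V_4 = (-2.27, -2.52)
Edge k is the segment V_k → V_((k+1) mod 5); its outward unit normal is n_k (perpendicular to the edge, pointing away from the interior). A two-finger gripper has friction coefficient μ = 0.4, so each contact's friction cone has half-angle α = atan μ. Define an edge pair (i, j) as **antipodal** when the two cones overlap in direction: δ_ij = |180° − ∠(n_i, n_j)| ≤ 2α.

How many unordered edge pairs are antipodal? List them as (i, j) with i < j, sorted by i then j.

α = atan 0.4 = 21.80°;  2α = 43.60°
n_0 = (+0.9612, +0.2760)
n_1 = (+0.3452, +0.9385)
n_2 = (-0.8113, +0.5846)
n_3 = (-0.9127, -0.4086)
n_4 = (+0.4057, -0.9140)
  (0,1): δ = 126.22°  ·
  (0,2): δ = 51.80°  ·
  (0,3): δ = 8.10°  ✓
  (0,4): δ = 97.91°  ·
  (1,2): δ = 105.58°  ·
  (1,3): δ = 45.69°  ·
  (1,4): δ = 44.13°  ·
  (2,3): δ = 120.11°  ·
  (2,4): δ = 30.29°  ✓
  (3,4): δ = 90.18°  ·
antipodal pairs: 2

count = 2; pairs: (0,3), (2,4)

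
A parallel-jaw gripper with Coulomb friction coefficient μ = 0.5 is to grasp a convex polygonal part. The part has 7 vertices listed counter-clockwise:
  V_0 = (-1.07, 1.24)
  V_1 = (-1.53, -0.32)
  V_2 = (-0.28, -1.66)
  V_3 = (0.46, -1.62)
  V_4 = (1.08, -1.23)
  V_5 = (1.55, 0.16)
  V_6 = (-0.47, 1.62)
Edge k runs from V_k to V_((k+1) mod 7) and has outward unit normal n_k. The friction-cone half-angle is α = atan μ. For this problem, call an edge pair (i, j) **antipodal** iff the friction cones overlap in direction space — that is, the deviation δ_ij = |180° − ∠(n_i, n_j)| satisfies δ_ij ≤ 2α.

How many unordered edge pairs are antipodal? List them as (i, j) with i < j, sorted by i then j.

α = atan 0.5 = 26.57°;  2α = 53.13°
n_0 = (-0.9592, +0.2828)
n_1 = (-0.7312, -0.6821)
n_2 = (+0.0540, -0.9985)
n_3 = (+0.5325, -0.8465)
n_4 = (+0.9473, -0.3203)
n_5 = (+0.5858, +0.8105)
n_6 = (-0.5351, +0.8448)
  (0,1): δ = 120.56°  ·
  (0,2): δ = 70.48°  ·
  (0,3): δ = 41.40°  ✓
  (0,4): δ = 2.25°  ✓
  (0,5): δ = 70.57°  ·
  (0,6): δ = 138.78°  ·
  (1,2): δ = 129.92°  ·
  (1,3): δ = 100.84°  ·
  (1,4): δ = 61.69°  ·
  (1,5): δ = 11.13°  ✓
  (1,6): δ = 79.34°  ·
  (2,3): δ = 150.92°  ·
  (2,4): δ = 111.78°  ·
  (2,5): δ = 38.95°  ✓
  (2,6): δ = 29.25°  ✓
  (3,4): δ = 140.85°  ·
  (3,5): δ = 68.03°  ·
  (3,6): δ = 0.18°  ✓
  (4,5): δ = 107.18°  ·
  (4,6): δ = 38.97°  ✓
  (5,6): δ = 111.79°  ·
antipodal pairs: 7

count = 7; pairs: (0,3), (0,4), (1,5), (2,5), (2,6), (3,6), (4,6)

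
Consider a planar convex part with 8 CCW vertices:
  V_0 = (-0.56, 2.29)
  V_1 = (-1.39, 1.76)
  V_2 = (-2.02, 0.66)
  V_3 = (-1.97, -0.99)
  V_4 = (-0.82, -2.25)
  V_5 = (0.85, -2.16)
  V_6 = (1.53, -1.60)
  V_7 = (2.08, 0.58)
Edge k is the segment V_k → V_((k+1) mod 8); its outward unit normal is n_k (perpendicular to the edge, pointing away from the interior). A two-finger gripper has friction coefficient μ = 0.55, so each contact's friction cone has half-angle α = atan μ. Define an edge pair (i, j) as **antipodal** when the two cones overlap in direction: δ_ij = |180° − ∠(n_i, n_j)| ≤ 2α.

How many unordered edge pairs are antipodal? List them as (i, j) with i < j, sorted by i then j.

count = 12; pairs: (0,4), (0,5), (0,6), (1,4), (1,5), (1,6), (2,5), (2,6), (2,7), (3,6), (3,7), (4,7)

α = atan 0.55 = 28.81°;  2α = 57.62°
n_0 = (-0.5382, +0.8428)
n_1 = (-0.8678, +0.4970)
n_2 = (-0.9995, -0.0303)
n_3 = (-0.7386, -0.6741)
n_4 = (+0.0538, -0.9986)
n_5 = (+0.6357, -0.7719)
n_6 = (+0.9696, -0.2446)
n_7 = (+0.5436, +0.8393)
  (0,1): δ = 152.36°  ·
  (0,2): δ = 120.82°  ·
  (0,3): δ = 80.17°  ·
  (0,4): δ = 29.48°  ✓
  (0,5): δ = 6.91°  ✓
  (0,6): δ = 43.28°  ✓
  (0,7): δ = 114.51°  ·
  (1,2): δ = 148.46°  ·
  (1,3): δ = 107.81°  ·
  (1,4): δ = 57.11°  ✓
  (1,5): δ = 20.73°  ✓
  (1,6): δ = 15.64°  ✓
  (1,7): δ = 86.87°  ·
  (2,3): δ = 139.35°  ·
  (2,4): δ = 88.65°  ·
  (2,5): δ = 52.26°  ✓
  (2,6): δ = 15.90°  ✓
  (2,7): δ = 55.33°  ✓
  (3,4): δ = 129.30°  ·
  (3,5): δ = 92.91°  ·
  (3,6): δ = 56.55°  ✓
  (3,7): δ = 14.68°  ✓
  (4,5): δ = 143.61°  ·
  (4,6): δ = 107.24°  ·
  (4,7): δ = 36.02°  ✓
  (5,6): δ = 143.63°  ·
  (5,7): δ = 72.40°  ·
  (6,7): δ = 108.77°  ·
antipodal pairs: 12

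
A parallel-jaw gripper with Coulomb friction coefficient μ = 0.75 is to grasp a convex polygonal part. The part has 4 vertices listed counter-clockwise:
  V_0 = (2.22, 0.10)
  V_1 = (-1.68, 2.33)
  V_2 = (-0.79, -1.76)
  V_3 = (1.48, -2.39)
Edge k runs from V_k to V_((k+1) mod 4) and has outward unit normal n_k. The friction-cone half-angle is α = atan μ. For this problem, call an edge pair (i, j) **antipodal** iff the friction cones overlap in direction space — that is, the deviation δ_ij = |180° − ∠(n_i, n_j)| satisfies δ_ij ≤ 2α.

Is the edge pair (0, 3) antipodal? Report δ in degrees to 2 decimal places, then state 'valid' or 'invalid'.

δ = 103.21°, invalid

α = atan 0.75 = 36.87°;  2α = 73.74°
edge 0: e_0 = (-3.90, +2.23);  n_0 = (+0.4964, +0.8681)
edge 3: e_3 = (+0.74, +2.49);  n_3 = (+0.9586, -0.2849)
∠(n_0, n_3) = 76.79°
δ = |180° − 76.79°| = 103.21°
103.21° > 2α = 73.74°  →  invalid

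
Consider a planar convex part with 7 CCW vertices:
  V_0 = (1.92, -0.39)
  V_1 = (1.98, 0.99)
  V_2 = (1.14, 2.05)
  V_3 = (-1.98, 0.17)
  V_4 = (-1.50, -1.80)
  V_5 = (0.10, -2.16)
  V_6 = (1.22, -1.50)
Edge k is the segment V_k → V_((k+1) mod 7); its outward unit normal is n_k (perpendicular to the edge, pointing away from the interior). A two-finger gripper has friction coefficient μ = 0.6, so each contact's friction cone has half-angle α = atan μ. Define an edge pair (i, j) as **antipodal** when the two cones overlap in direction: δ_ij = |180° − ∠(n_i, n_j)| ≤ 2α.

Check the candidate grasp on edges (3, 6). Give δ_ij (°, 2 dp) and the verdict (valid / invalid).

α = atan 0.6 = 30.96°;  2α = 61.93°
edge 3: e_3 = (+0.48, -1.97);  n_3 = (-0.9716, -0.2367)
edge 6: e_6 = (+0.70, +1.11);  n_6 = (+0.8459, -0.5334)
∠(n_3, n_6) = 134.07°
δ = |180° − 134.07°| = 45.93°
45.93° ≤ 2α = 61.93°  →  valid

δ = 45.93°, valid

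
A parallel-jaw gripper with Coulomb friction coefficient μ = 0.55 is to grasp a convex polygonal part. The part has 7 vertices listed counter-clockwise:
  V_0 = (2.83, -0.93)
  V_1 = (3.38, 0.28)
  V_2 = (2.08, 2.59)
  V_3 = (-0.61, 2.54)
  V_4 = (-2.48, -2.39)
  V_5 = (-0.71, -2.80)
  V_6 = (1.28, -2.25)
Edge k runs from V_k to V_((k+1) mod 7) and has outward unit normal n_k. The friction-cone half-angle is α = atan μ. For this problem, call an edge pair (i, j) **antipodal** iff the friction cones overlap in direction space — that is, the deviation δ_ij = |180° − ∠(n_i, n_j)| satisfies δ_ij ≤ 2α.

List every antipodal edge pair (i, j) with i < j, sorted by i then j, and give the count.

count = 8; pairs: (0,3), (1,3), (1,4), (2,4), (2,5), (2,6), (3,5), (3,6)

α = atan 0.55 = 28.81°;  2α = 57.62°
n_0 = (+0.9104, -0.4138)
n_1 = (+0.8715, +0.4904)
n_2 = (-0.0186, +0.9998)
n_3 = (-0.9350, +0.3547)
n_4 = (-0.2257, -0.9742)
n_5 = (+0.2664, -0.9639)
n_6 = (+0.6484, -0.7613)
  (0,1): δ = 126.19°  ·
  (0,2): δ = 64.49°  ·
  (0,3): δ = 3.67°  ✓
  (0,4): δ = 101.40°  ·
  (0,5): δ = 129.89°  ·
  (0,6): δ = 154.86°  ·
  (1,2): δ = 118.30°  ·
  (1,3): δ = 50.14°  ✓
  (1,4): δ = 47.59°  ✓
  (1,5): δ = 76.08°  ·
  (1,6): δ = 101.05°  ·
  (2,3): δ = 111.84°  ·
  (2,4): δ = 14.11°  ✓
  (2,5): δ = 14.38°  ✓
  (2,6): δ = 39.35°  ✓
  (3,4): δ = 82.27°  ·
  (3,5): δ = 53.78°  ✓
  (3,6): δ = 28.81°  ✓
  (4,5): δ = 151.51°  ·
  (4,6): δ = 126.54°  ·
  (5,6): δ = 155.03°  ·
antipodal pairs: 8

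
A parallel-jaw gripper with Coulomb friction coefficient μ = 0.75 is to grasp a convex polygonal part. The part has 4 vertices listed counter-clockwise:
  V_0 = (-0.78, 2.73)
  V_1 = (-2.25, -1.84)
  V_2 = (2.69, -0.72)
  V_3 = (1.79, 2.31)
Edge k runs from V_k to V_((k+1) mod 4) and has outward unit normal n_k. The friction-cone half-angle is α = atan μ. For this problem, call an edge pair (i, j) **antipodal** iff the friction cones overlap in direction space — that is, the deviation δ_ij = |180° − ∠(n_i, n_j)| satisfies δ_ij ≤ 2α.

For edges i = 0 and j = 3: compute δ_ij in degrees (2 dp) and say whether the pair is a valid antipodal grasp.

δ = 98.55°, invalid

α = atan 0.75 = 36.87°;  2α = 73.74°
edge 0: e_0 = (-1.47, -4.57);  n_0 = (-0.9520, +0.3062)
edge 3: e_3 = (-2.57, +0.42);  n_3 = (+0.1613, +0.9869)
∠(n_0, n_3) = 81.45°
δ = |180° − 81.45°| = 98.55°
98.55° > 2α = 73.74°  →  invalid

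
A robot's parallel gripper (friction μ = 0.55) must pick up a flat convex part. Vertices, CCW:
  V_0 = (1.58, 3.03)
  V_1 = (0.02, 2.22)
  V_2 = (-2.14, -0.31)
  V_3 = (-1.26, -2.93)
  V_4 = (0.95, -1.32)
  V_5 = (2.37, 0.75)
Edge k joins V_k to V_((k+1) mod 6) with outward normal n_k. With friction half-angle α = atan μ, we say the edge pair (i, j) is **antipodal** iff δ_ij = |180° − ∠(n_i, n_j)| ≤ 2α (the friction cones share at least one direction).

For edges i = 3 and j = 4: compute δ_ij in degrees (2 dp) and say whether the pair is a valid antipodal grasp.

α = atan 0.55 = 28.81°;  2α = 57.62°
edge 3: e_3 = (+2.21, +1.61);  n_3 = (+0.5888, -0.8083)
edge 4: e_4 = (+1.42, +2.07);  n_4 = (+0.8246, -0.5657)
∠(n_3, n_4) = 19.48°
δ = |180° − 19.48°| = 160.52°
160.52° > 2α = 57.62°  →  invalid

δ = 160.52°, invalid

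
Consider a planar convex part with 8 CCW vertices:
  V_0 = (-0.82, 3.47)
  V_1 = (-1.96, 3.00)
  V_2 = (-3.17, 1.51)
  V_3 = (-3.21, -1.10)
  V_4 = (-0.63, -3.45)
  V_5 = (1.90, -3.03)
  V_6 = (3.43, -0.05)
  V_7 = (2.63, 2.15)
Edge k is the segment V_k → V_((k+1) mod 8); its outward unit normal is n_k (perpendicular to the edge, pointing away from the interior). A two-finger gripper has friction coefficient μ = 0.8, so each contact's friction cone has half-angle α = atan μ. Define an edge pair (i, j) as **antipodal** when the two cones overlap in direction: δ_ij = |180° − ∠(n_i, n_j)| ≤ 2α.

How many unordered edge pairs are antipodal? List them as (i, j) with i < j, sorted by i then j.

α = atan 0.8 = 38.66°;  2α = 77.32°
n_0 = (-0.3812, +0.9245)
n_1 = (-0.7763, +0.6304)
n_2 = (-0.9999, +0.0153)
n_3 = (-0.6734, -0.7393)
n_4 = (+0.1638, -0.9865)
n_5 = (+0.8896, -0.4567)
n_6 = (+0.9398, +0.3417)
n_7 = (+0.3573, +0.9340)
  (0,1): δ = 151.48°  ·
  (0,2): δ = 113.28°  ·
  (0,3): δ = 64.73°  ✓
  (0,4): δ = 12.98°  ✓
  (0,5): δ = 40.42°  ✓
  (0,6): δ = 87.58°  ·
  (0,7): δ = 136.66°  ·
  (1,2): δ = 141.80°  ·
  (1,3): δ = 93.25°  ·
  (1,4): δ = 41.50°  ✓
  (1,5): δ = 11.90°  ✓
  (1,6): δ = 59.06°  ✓
  (1,7): δ = 108.14°  ·
  (2,3): δ = 131.45°  ·
  (2,4): δ = 79.70°  ·
  (2,5): δ = 26.30°  ✓
  (2,6): δ = 20.86°  ✓
  (2,7): δ = 69.94°  ✓
  (3,4): δ = 128.25°  ·
  (3,5): δ = 74.85°  ✓
  (3,6): δ = 27.69°  ✓
  (3,7): δ = 21.39°  ✓
  (4,5): δ = 126.60°  ·
  (4,6): δ = 79.44°  ·
  (4,7): δ = 30.36°  ✓
  (5,6): δ = 132.84°  ·
  (5,7): δ = 83.76°  ·
  (6,7): δ = 130.92°  ·
antipodal pairs: 13

count = 13; pairs: (0,3), (0,4), (0,5), (1,4), (1,5), (1,6), (2,5), (2,6), (2,7), (3,5), (3,6), (3,7), (4,7)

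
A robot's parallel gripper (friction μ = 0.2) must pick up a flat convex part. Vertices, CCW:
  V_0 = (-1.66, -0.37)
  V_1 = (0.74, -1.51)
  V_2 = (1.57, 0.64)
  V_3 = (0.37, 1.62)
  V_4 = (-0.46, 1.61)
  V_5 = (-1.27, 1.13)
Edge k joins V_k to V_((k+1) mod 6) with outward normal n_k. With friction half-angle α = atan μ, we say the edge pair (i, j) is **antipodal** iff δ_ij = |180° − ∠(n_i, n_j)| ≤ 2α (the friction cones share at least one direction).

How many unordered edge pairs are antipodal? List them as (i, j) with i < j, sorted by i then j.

count = 2; pairs: (0,2), (1,5)

α = atan 0.2 = 11.31°;  2α = 22.62°
n_0 = (-0.4291, -0.9033)
n_1 = (+0.9329, -0.3601)
n_2 = (+0.6325, +0.7745)
n_3 = (-0.0120, +0.9999)
n_4 = (-0.5098, +0.8603)
n_5 = (-0.9678, +0.2516)
  (0,1): δ = 85.70°  ·
  (0,2): δ = 13.83°  ✓
  (0,3): δ = 26.10°  ·
  (0,4): δ = 56.06°  ·
  (0,5): δ = 100.83°  ·
  (1,2): δ = 108.13°  ·
  (1,3): δ = 68.20°  ·
  (1,4): δ = 38.24°  ·
  (1,5): δ = 6.53°  ✓
  (2,3): δ = 140.07°  ·
  (2,4): δ = 110.11°  ·
  (2,5): δ = 65.34°  ·
  (3,4): δ = 150.04°  ·
  (3,5): δ = 105.26°  ·
  (4,5): δ = 135.22°  ·
antipodal pairs: 2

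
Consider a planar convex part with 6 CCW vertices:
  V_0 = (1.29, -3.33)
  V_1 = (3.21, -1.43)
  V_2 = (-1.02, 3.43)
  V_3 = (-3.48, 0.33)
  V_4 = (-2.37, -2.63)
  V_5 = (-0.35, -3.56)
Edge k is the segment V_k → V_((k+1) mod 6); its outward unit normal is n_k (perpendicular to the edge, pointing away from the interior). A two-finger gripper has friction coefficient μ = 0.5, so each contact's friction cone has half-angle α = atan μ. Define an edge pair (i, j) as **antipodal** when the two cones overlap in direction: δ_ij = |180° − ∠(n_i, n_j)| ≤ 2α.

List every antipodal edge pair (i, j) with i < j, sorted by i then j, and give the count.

α = atan 0.5 = 26.57°;  2α = 53.13°
n_0 = (+0.7034, -0.7108)
n_1 = (+0.7543, +0.6565)
n_2 = (-0.7833, +0.6216)
n_3 = (-0.9363, -0.3511)
n_4 = (-0.4182, -0.9084)
n_5 = (+0.1389, -0.9903)
  (0,1): δ = 93.66°  ·
  (0,2): δ = 6.87°  ✓
  (0,3): δ = 65.86°  ·
  (0,4): δ = 110.58°  ·
  (0,5): δ = 143.28°  ·
  (1,2): δ = 79.47°  ·
  (1,3): δ = 20.48°  ✓
  (1,4): δ = 24.24°  ✓
  (1,5): δ = 56.95°  ·
  (2,3): δ = 121.01°  ·
  (2,4): δ = 76.29°  ·
  (2,5): δ = 43.58°  ✓
  (3,4): δ = 135.28°  ·
  (3,5): δ = 102.57°  ·
  (4,5): δ = 147.30°  ·
antipodal pairs: 4

count = 4; pairs: (0,2), (1,3), (1,4), (2,5)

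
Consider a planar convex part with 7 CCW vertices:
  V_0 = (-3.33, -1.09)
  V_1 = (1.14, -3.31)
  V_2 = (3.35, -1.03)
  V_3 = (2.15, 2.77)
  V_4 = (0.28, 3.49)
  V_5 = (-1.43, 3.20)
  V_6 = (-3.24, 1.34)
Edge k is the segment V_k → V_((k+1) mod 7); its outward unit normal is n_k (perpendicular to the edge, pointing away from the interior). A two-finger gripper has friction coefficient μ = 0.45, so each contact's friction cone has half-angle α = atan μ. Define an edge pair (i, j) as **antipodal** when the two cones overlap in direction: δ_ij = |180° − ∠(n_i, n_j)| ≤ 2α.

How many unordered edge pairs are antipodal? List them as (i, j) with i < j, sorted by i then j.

α = atan 0.45 = 24.23°;  2α = 48.46°
n_0 = (-0.4448, -0.8956)
n_1 = (+0.7180, -0.6960)
n_2 = (+0.9536, +0.3011)
n_3 = (+0.3593, +0.9332)
n_4 = (-0.1672, +0.9859)
n_5 = (-0.7167, +0.6974)
n_6 = (-0.9993, +0.0370)
  (0,1): δ = 107.70°  ·
  (0,2): δ = 46.06°  ✓
  (0,3): δ = 5.35°  ✓
  (0,4): δ = 36.04°  ✓
  (0,5): δ = 72.19°  ·
  (0,6): δ = 114.29°  ·
  (1,2): δ = 118.37°  ·
  (1,3): δ = 66.95°  ·
  (1,4): δ = 36.27°  ✓
  (1,5): δ = 0.11°  ✓
  (1,6): δ = 41.99°  ✓
  (2,3): δ = 128.58°  ·
  (2,4): δ = 97.90°  ·
  (2,5): δ = 61.75°  ·
  (2,6): δ = 19.65°  ✓
  (3,4): δ = 149.32°  ·
  (3,5): δ = 113.16°  ·
  (3,6): δ = 71.06°  ·
  (4,5): δ = 143.84°  ·
  (4,6): δ = 101.75°  ·
  (5,6): δ = 137.90°  ·
antipodal pairs: 7

count = 7; pairs: (0,2), (0,3), (0,4), (1,4), (1,5), (1,6), (2,6)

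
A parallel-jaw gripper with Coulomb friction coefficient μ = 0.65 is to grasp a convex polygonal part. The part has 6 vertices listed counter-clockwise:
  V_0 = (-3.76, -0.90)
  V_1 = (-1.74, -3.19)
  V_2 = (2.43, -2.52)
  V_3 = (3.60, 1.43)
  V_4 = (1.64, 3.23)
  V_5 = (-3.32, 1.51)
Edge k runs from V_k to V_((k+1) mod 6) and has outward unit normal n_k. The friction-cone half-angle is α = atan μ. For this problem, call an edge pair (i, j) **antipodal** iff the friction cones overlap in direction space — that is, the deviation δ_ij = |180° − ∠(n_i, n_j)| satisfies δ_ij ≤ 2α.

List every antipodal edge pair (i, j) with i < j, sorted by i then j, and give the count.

α = atan 0.65 = 33.02°;  2α = 66.05°
n_0 = (-0.7499, -0.6615)
n_1 = (+0.1586, -0.9873)
n_2 = (+0.9588, -0.2840)
n_3 = (+0.6764, +0.7365)
n_4 = (-0.3276, +0.9448)
n_5 = (-0.9837, +0.1796)
  (0,1): δ = 122.29°  ·
  (0,2): δ = 57.91°  ✓
  (0,3): δ = 6.02°  ✓
  (0,4): δ = 67.71°  ·
  (0,5): δ = 128.24°  ·
  (1,2): δ = 115.63°  ·
  (1,3): δ = 51.69°  ✓
  (1,4): δ = 10.00°  ✓
  (1,5): δ = 70.53°  ·
  (2,3): δ = 116.06°  ·
  (2,4): δ = 54.38°  ✓
  (2,5): δ = 6.15°  ✓
  (3,4): δ = 118.31°  ·
  (3,5): δ = 57.78°  ✓
  (4,5): δ = 119.47°  ·
antipodal pairs: 7

count = 7; pairs: (0,2), (0,3), (1,3), (1,4), (2,4), (2,5), (3,5)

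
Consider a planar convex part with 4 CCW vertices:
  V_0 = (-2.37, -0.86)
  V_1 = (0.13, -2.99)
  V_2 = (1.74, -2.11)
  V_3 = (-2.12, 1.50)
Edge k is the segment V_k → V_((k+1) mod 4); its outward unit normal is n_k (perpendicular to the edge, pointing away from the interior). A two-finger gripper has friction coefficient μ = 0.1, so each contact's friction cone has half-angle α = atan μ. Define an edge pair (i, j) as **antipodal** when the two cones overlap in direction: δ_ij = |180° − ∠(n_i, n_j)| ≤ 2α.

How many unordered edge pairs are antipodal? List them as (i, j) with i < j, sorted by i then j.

count = 1; pairs: (0,2)

α = atan 0.1 = 5.71°;  2α = 11.42°
n_0 = (-0.6485, -0.7612)
n_1 = (+0.4796, -0.8775)
n_2 = (+0.6831, +0.7304)
n_3 = (-0.9944, +0.1053)
  (0,1): δ = 110.91°  ·
  (0,2): δ = 2.65°  ✓
  (0,3): δ = 124.38°  ·
  (1,2): δ = 71.74°  ·
  (1,3): δ = 55.29°  ·
  (2,3): δ = 52.96°  ·
antipodal pairs: 1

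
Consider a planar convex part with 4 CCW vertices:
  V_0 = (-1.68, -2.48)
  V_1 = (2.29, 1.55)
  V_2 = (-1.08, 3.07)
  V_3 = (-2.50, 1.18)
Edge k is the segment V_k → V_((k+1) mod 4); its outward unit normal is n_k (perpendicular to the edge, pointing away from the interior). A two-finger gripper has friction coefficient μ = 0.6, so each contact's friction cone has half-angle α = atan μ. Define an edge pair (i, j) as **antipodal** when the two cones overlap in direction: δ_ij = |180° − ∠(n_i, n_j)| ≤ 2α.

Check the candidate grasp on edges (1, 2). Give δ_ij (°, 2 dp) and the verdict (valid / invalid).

α = atan 0.6 = 30.96°;  2α = 61.93°
edge 1: e_1 = (-3.37, +1.52);  n_1 = (+0.4112, +0.9116)
edge 2: e_2 = (-1.42, -1.89);  n_2 = (-0.7995, +0.6007)
∠(n_1, n_2) = 77.36°
δ = |180° − 77.36°| = 102.64°
102.64° > 2α = 61.93°  →  invalid

δ = 102.64°, invalid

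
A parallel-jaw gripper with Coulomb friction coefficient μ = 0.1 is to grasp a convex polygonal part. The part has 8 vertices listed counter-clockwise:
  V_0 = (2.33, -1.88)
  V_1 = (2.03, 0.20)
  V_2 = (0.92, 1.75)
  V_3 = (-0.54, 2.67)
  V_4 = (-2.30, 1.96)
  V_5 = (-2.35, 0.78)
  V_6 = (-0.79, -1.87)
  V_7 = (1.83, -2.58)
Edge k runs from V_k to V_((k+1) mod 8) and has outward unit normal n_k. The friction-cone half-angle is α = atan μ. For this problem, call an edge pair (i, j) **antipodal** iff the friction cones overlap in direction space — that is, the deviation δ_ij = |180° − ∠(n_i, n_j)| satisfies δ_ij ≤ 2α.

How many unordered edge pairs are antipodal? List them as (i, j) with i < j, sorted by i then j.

α = atan 0.1 = 5.71°;  2α = 11.42°
n_0 = (+0.9898, +0.1428)
n_1 = (+0.8130, +0.5822)
n_2 = (+0.5331, +0.8460)
n_3 = (-0.3741, +0.9274)
n_4 = (-0.9991, +0.0423)
n_5 = (-0.8618, -0.5073)
n_6 = (-0.2616, -0.9652)
n_7 = (+0.8137, -0.5812)
  (0,1): δ = 152.60°  ·
  (0,2): δ = 130.42°  ·
  (0,3): δ = 76.24°  ·
  (0,4): δ = 10.63°  ✓
  (0,5): δ = 22.28°  ·
  (0,6): δ = 66.63°  ·
  (0,7): δ = 136.26°  ·
  (1,2): δ = 157.82°  ·
  (1,3): δ = 103.64°  ·
  (1,4): δ = 38.03°  ·
  (1,5): δ = 5.12°  ✓
  (1,6): δ = 39.23°  ·
  (1,7): δ = 108.85°  ·
  (2,3): δ = 125.81°  ·
  (2,4): δ = 60.21°  ·
  (2,5): δ = 27.30°  ·
  (2,6): δ = 17.05°  ·
  (2,7): δ = 86.68°  ·
  (3,4): δ = 114.40°  ·
  (3,5): δ = 81.49°  ·
  (3,6): δ = 37.13°  ·
  (3,7): δ = 32.49°  ·
  (4,5): δ = 147.09°  ·
  (4,6): δ = 102.74°  ·
  (4,7): δ = 33.11°  ·
  (5,6): δ = 135.65°  ·
  (5,7): δ = 66.02°  ·
  (6,7): δ = 110.38°  ·
antipodal pairs: 2

count = 2; pairs: (0,4), (1,5)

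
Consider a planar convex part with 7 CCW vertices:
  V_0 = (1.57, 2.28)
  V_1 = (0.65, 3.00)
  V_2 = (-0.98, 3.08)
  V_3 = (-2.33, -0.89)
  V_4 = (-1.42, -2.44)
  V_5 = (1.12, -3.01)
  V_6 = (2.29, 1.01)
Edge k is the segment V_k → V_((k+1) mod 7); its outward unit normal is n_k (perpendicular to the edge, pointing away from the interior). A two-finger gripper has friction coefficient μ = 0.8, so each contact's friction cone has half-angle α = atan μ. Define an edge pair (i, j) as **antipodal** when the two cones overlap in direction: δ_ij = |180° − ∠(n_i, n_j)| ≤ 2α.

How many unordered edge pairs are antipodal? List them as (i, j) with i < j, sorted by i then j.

count = 11; pairs: (0,2), (0,3), (0,4), (1,3), (1,4), (1,5), (2,5), (2,6), (3,5), (3,6), (4,6)

α = atan 0.8 = 38.66°;  2α = 77.32°
n_0 = (+0.6163, +0.7875)
n_1 = (+0.0490, +0.9988)
n_2 = (-0.9468, +0.3219)
n_3 = (-0.8624, -0.5063)
n_4 = (-0.2190, -0.9757)
n_5 = (+0.9602, -0.2794)
n_6 = (+0.8699, +0.4932)
  (0,1): δ = 144.76°  ·
  (0,2): δ = 70.73°  ✓
  (0,3): δ = 21.54°  ✓
  (0,4): δ = 25.40°  ✓
  (0,5): δ = 111.82°  ·
  (0,6): δ = 157.60°  ·
  (1,2): δ = 105.97°  ·
  (1,3): δ = 56.77°  ✓
  (1,4): δ = 9.84°  ✓
  (1,5): δ = 76.58°  ✓
  (1,6): δ = 122.36°  ·
  (2,3): δ = 130.80°  ·
  (2,4): δ = 83.87°  ·
  (2,5): δ = 2.55°  ✓
  (2,6): δ = 48.33°  ✓
  (3,4): δ = 133.07°  ·
  (3,5): δ = 46.64°  ✓
  (3,6): δ = 0.87°  ✓
  (4,5): δ = 93.58°  ·
  (4,6): δ = 47.80°  ✓
  (5,6): δ = 134.22°  ·
antipodal pairs: 11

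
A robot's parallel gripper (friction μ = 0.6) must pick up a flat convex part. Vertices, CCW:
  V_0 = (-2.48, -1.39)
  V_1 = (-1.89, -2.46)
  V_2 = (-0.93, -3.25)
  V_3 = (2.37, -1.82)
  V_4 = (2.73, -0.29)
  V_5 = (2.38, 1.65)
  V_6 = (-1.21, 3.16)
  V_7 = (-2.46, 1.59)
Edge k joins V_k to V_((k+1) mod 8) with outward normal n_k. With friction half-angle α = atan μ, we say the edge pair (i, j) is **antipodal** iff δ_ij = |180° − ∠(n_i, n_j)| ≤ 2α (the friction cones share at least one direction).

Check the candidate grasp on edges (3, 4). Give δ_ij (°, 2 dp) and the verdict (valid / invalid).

α = atan 0.6 = 30.96°;  2α = 61.93°
edge 3: e_3 = (+0.36, +1.53);  n_3 = (+0.9734, -0.2290)
edge 4: e_4 = (-0.35, +1.94);  n_4 = (+0.9841, +0.1775)
∠(n_3, n_4) = 23.47°
δ = |180° − 23.47°| = 156.53°
156.53° > 2α = 61.93°  →  invalid

δ = 156.53°, invalid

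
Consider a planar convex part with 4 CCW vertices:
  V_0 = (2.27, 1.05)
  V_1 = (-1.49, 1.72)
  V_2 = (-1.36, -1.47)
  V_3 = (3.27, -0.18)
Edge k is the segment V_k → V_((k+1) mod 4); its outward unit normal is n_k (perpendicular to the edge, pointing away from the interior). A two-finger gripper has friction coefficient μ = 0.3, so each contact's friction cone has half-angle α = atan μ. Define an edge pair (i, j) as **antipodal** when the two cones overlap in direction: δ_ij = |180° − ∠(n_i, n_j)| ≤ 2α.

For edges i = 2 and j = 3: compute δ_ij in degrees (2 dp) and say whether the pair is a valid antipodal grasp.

α = atan 0.3 = 16.70°;  2α = 33.40°
edge 2: e_2 = (+4.63, +1.29);  n_2 = (+0.2684, -0.9633)
edge 3: e_3 = (-1.00, +1.23);  n_3 = (+0.7759, +0.6308)
∠(n_2, n_3) = 113.54°
δ = |180° − 113.54°| = 66.46°
66.46° > 2α = 33.40°  →  invalid

δ = 66.46°, invalid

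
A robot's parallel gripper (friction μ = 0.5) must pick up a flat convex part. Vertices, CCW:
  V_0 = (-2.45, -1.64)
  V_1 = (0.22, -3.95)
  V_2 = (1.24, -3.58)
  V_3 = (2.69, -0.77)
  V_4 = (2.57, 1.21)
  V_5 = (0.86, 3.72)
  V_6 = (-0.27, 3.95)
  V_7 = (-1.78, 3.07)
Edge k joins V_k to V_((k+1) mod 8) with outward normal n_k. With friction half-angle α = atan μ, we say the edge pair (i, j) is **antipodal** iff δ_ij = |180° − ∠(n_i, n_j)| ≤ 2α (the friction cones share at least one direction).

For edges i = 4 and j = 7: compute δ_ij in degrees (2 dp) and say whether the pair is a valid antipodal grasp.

α = atan 0.5 = 26.57°;  2α = 53.13°
edge 4: e_4 = (-1.71, +2.51);  n_4 = (+0.8264, +0.5630)
edge 7: e_7 = (-0.67, -4.71);  n_7 = (-0.9900, +0.1408)
∠(n_4, n_7) = 137.64°
δ = |180° − 137.64°| = 42.36°
42.36° ≤ 2α = 53.13°  →  valid

δ = 42.36°, valid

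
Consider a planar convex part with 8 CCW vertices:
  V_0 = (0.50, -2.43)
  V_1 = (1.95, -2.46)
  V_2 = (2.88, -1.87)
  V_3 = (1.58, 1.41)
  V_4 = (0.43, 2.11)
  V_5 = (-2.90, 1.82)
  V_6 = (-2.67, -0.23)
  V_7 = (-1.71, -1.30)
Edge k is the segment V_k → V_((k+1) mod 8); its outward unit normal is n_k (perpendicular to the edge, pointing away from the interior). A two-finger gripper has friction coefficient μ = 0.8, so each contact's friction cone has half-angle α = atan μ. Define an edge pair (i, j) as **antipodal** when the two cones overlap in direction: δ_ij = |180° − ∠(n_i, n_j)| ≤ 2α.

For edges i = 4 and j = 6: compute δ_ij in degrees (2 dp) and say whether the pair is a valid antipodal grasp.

δ = 53.08°, valid

α = atan 0.8 = 38.66°;  2α = 77.32°
edge 4: e_4 = (-3.33, -0.29);  n_4 = (-0.0868, +0.9962)
edge 6: e_6 = (+0.96, -1.07);  n_6 = (-0.7443, -0.6678)
∠(n_4, n_6) = 126.92°
δ = |180° − 126.92°| = 53.08°
53.08° ≤ 2α = 77.32°  →  valid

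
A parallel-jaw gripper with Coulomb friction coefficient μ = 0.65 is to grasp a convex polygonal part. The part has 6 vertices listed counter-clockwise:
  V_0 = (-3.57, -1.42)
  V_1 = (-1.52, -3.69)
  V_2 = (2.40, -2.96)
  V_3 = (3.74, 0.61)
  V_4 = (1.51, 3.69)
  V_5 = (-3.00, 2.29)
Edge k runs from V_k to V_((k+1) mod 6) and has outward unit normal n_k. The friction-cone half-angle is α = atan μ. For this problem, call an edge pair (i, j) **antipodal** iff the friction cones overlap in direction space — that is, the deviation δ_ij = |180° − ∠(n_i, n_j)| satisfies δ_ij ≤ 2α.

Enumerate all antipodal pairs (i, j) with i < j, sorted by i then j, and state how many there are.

α = atan 0.65 = 33.02°;  2α = 66.05°
n_0 = (-0.7422, -0.6702)
n_1 = (+0.1831, -0.9831)
n_2 = (+0.9362, -0.3514)
n_3 = (+0.8100, +0.5865)
n_4 = (-0.2965, +0.9550)
n_5 = (-0.9884, +0.1519)
  (0,1): δ = 121.54°  ·
  (0,2): δ = 62.66°  ✓
  (0,3): δ = 6.18°  ✓
  (0,4): δ = 65.16°  ✓
  (0,5): δ = 129.18°  ·
  (1,2): δ = 121.12°  ·
  (1,3): δ = 64.64°  ✓
  (1,4): δ = 6.70°  ✓
  (1,5): δ = 70.72°  ·
  (2,3): δ = 123.52°  ·
  (2,4): δ = 52.18°  ✓
  (2,5): δ = 11.84°  ✓
  (3,4): δ = 108.66°  ·
  (3,5): δ = 44.64°  ✓
  (4,5): δ = 115.98°  ·
antipodal pairs: 8

count = 8; pairs: (0,2), (0,3), (0,4), (1,3), (1,4), (2,4), (2,5), (3,5)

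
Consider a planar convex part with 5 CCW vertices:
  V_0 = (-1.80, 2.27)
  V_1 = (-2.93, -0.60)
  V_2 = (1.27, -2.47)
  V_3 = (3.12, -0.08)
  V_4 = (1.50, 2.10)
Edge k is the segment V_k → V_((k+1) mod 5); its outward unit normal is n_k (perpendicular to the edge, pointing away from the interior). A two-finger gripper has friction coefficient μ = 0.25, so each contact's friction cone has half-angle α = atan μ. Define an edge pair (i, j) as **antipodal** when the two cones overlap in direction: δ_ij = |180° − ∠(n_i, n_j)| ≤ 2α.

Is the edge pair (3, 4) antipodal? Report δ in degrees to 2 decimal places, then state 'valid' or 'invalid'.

α = atan 0.25 = 14.04°;  2α = 28.07°
edge 3: e_3 = (-1.62, +2.18);  n_3 = (+0.8026, +0.5965)
edge 4: e_4 = (-3.30, +0.17);  n_4 = (+0.0514, +0.9987)
∠(n_3, n_4) = 50.43°
δ = |180° − 50.43°| = 129.57°
129.57° > 2α = 28.07°  →  invalid

δ = 129.57°, invalid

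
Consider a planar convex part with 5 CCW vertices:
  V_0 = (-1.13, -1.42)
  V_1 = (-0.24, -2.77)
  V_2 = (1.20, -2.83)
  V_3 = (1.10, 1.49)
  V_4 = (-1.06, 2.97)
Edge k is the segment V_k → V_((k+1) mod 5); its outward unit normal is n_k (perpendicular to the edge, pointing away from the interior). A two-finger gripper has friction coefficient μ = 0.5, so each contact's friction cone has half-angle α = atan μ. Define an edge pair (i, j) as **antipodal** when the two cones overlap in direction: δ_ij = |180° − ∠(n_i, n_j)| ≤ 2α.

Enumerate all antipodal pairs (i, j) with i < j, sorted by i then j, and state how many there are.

count = 4; pairs: (0,2), (0,3), (1,3), (2,4)

α = atan 0.5 = 26.57°;  2α = 53.13°
n_0 = (-0.8349, -0.5504)
n_1 = (-0.0416, -0.9991)
n_2 = (+0.9997, +0.0231)
n_3 = (+0.5652, +0.8249)
n_4 = (-0.9999, +0.0159)
  (0,1): δ = 125.78°  ·
  (0,2): δ = 32.07°  ✓
  (0,3): δ = 22.19°  ✓
  (0,4): δ = 145.69°  ·
  (1,2): δ = 86.29°  ·
  (1,3): δ = 32.03°  ✓
  (1,4): δ = 91.47°  ·
  (2,3): δ = 125.74°  ·
  (2,4): δ = 2.24°  ✓
  (3,4): δ = 56.50°  ·
antipodal pairs: 4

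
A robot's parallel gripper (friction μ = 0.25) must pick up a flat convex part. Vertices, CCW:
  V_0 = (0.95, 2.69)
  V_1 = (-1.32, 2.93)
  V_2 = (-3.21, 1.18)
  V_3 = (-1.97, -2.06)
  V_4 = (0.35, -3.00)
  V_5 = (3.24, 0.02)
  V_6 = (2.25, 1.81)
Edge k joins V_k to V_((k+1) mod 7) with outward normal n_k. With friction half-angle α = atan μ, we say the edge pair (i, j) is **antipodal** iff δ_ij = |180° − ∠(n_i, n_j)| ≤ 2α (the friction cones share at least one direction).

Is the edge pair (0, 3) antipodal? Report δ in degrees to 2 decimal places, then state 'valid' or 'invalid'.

α = atan 0.25 = 14.04°;  2α = 28.07°
edge 0: e_0 = (-2.27, +0.24);  n_0 = (+0.1051, +0.9945)
edge 3: e_3 = (+2.32, -0.94);  n_3 = (-0.3755, -0.9268)
∠(n_0, n_3) = 163.98°
δ = |180° − 163.98°| = 16.02°
16.02° ≤ 2α = 28.07°  →  valid

δ = 16.02°, valid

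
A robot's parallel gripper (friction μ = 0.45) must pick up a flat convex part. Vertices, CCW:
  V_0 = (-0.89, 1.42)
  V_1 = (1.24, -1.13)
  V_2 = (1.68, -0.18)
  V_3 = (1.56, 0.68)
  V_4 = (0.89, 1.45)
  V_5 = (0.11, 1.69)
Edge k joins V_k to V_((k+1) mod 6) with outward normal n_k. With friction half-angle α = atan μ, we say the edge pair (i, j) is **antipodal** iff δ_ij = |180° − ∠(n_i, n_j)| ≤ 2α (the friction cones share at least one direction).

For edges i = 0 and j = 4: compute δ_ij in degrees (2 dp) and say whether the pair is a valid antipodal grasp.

α = atan 0.45 = 24.23°;  2α = 48.46°
edge 0: e_0 = (+2.13, -2.55);  n_0 = (-0.7675, -0.6411)
edge 4: e_4 = (-0.78, +0.24);  n_4 = (+0.2941, +0.9558)
∠(n_0, n_4) = 146.97°
δ = |180° − 146.97°| = 33.03°
33.03° ≤ 2α = 48.46°  →  valid

δ = 33.03°, valid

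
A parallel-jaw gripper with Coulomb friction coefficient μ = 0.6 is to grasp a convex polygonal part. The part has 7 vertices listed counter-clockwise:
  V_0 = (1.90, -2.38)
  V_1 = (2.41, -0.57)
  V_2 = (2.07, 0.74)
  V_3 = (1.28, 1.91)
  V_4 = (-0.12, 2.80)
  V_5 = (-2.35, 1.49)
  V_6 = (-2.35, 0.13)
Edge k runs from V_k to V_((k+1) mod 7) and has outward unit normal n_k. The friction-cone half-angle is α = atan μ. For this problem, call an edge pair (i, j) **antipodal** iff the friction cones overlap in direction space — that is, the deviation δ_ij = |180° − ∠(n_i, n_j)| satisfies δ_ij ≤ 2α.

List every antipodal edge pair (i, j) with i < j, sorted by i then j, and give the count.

α = atan 0.6 = 30.96°;  2α = 61.93°
n_0 = (+0.9625, -0.2712)
n_1 = (+0.9679, +0.2512)
n_2 = (+0.8288, +0.5596)
n_3 = (+0.5365, +0.8439)
n_4 = (-0.5065, +0.8622)
n_5 = (-1.0000, -0.0000)
n_6 = (-0.5085, -0.8610)
  (0,1): δ = 149.71°  ·
  (0,2): δ = 130.24°  ·
  (0,3): δ = 106.71°  ·
  (0,4): δ = 43.83°  ✓
  (0,5): δ = 15.74°  ✓
  (0,6): δ = 75.17°  ·
  (1,2): δ = 160.52°  ·
  (1,3): δ = 136.99°  ·
  (1,4): δ = 74.12°  ·
  (1,5): δ = 14.55°  ✓
  (1,6): δ = 44.88°  ✓
  (2,3): δ = 156.47°  ·
  (2,4): δ = 93.60°  ·
  (2,5): δ = 34.03°  ✓
  (2,6): δ = 25.41°  ✓
  (3,4): δ = 117.12°  ·
  (3,5): δ = 57.56°  ✓
  (3,6): δ = 1.88°  ✓
  (4,5): δ = 120.43°  ·
  (4,6): δ = 61.00°  ✓
  (5,6): δ = 120.57°  ·
antipodal pairs: 9

count = 9; pairs: (0,4), (0,5), (1,5), (1,6), (2,5), (2,6), (3,5), (3,6), (4,6)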